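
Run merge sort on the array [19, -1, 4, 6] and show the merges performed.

Divide and conquer:
  Merge [19] + [-1] -> [-1, 19]
  Merge [4] + [6] -> [4, 6]
  Merge [-1, 19] + [4, 6] -> [-1, 4, 6, 19]


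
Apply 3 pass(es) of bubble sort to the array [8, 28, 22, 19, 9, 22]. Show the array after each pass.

After pass 1: [8, 22, 19, 9, 22, 28] (4 swaps)
After pass 2: [8, 19, 9, 22, 22, 28] (2 swaps)
After pass 3: [8, 9, 19, 22, 22, 28] (1 swaps)
Total swaps: 7


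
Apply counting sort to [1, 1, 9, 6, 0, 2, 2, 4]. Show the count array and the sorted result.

Count array: [1, 2, 2, 0, 1, 0, 1, 0, 0, 1]
(count[i] = number of elements equal to i)
Cumulative count: [1, 3, 5, 5, 6, 6, 7, 7, 7, 8]
Sorted: [0, 1, 1, 2, 2, 4, 6, 9]


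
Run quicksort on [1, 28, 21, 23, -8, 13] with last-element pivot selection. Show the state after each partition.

Partition 1: pivot=13 at index 2 -> [1, -8, 13, 23, 28, 21]
Partition 2: pivot=-8 at index 0 -> [-8, 1, 13, 23, 28, 21]
Partition 3: pivot=21 at index 3 -> [-8, 1, 13, 21, 28, 23]
Partition 4: pivot=23 at index 4 -> [-8, 1, 13, 21, 23, 28]


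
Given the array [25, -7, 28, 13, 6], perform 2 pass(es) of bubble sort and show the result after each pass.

After pass 1: [-7, 25, 13, 6, 28] (3 swaps)
After pass 2: [-7, 13, 6, 25, 28] (2 swaps)
Total swaps: 5


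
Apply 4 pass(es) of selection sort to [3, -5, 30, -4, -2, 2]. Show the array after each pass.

Pass 1: Select minimum -5 at index 1, swap -> [-5, 3, 30, -4, -2, 2]
Pass 2: Select minimum -4 at index 3, swap -> [-5, -4, 30, 3, -2, 2]
Pass 3: Select minimum -2 at index 4, swap -> [-5, -4, -2, 3, 30, 2]
Pass 4: Select minimum 2 at index 5, swap -> [-5, -4, -2, 2, 30, 3]


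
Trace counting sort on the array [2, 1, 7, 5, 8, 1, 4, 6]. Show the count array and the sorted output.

Count array: [0, 2, 1, 0, 1, 1, 1, 1, 1]
(count[i] = number of elements equal to i)
Cumulative count: [0, 2, 3, 3, 4, 5, 6, 7, 8]
Sorted: [1, 1, 2, 4, 5, 6, 7, 8]


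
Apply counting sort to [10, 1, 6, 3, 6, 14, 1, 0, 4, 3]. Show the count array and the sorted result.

Count array: [1, 2, 0, 2, 1, 0, 2, 0, 0, 0, 1, 0, 0, 0, 1]
(count[i] = number of elements equal to i)
Cumulative count: [1, 3, 3, 5, 6, 6, 8, 8, 8, 8, 9, 9, 9, 9, 10]
Sorted: [0, 1, 1, 3, 3, 4, 6, 6, 10, 14]


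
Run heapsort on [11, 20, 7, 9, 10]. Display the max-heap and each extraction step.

Build heap: [20, 11, 7, 9, 10]
Extract 20: [11, 10, 7, 9, 20]
Extract 11: [10, 9, 7, 11, 20]
Extract 10: [9, 7, 10, 11, 20]
Extract 9: [7, 9, 10, 11, 20]


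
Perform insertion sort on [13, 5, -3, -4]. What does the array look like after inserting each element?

First element 13 is already 'sorted'
Insert 5: shifted 1 elements -> [5, 13, -3, -4]
Insert -3: shifted 2 elements -> [-3, 5, 13, -4]
Insert -4: shifted 3 elements -> [-4, -3, 5, 13]


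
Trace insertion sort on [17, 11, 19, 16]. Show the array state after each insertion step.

First element 17 is already 'sorted'
Insert 11: shifted 1 elements -> [11, 17, 19, 16]
Insert 19: shifted 0 elements -> [11, 17, 19, 16]
Insert 16: shifted 2 elements -> [11, 16, 17, 19]


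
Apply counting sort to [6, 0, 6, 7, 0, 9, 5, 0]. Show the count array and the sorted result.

Count array: [3, 0, 0, 0, 0, 1, 2, 1, 0, 1]
(count[i] = number of elements equal to i)
Cumulative count: [3, 3, 3, 3, 3, 4, 6, 7, 7, 8]
Sorted: [0, 0, 0, 5, 6, 6, 7, 9]


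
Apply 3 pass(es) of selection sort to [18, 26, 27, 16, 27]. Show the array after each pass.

Pass 1: Select minimum 16 at index 3, swap -> [16, 26, 27, 18, 27]
Pass 2: Select minimum 18 at index 3, swap -> [16, 18, 27, 26, 27]
Pass 3: Select minimum 26 at index 3, swap -> [16, 18, 26, 27, 27]


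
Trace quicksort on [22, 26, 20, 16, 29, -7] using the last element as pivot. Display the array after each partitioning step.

Partition 1: pivot=-7 at index 0 -> [-7, 26, 20, 16, 29, 22]
Partition 2: pivot=22 at index 3 -> [-7, 20, 16, 22, 29, 26]
Partition 3: pivot=16 at index 1 -> [-7, 16, 20, 22, 29, 26]
Partition 4: pivot=26 at index 4 -> [-7, 16, 20, 22, 26, 29]


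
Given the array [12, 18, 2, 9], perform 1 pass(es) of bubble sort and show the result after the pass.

After pass 1: [12, 2, 9, 18] (2 swaps)
Total swaps: 2


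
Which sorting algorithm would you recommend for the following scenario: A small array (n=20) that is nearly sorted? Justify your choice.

Best choice: Insertion sort
Reason: Insertion sort is O(n) for nearly sorted arrays and has low overhead


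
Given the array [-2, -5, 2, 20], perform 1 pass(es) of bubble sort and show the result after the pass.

After pass 1: [-5, -2, 2, 20] (1 swaps)
Total swaps: 1


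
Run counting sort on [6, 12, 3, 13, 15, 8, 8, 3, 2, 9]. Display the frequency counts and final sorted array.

Count array: [0, 0, 1, 2, 0, 0, 1, 0, 2, 1, 0, 0, 1, 1, 0, 1]
(count[i] = number of elements equal to i)
Cumulative count: [0, 0, 1, 3, 3, 3, 4, 4, 6, 7, 7, 7, 8, 9, 9, 10]
Sorted: [2, 3, 3, 6, 8, 8, 9, 12, 13, 15]


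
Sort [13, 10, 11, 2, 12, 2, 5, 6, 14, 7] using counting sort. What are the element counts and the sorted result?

Count array: [0, 0, 2, 0, 0, 1, 1, 1, 0, 0, 1, 1, 1, 1, 1]
(count[i] = number of elements equal to i)
Cumulative count: [0, 0, 2, 2, 2, 3, 4, 5, 5, 5, 6, 7, 8, 9, 10]
Sorted: [2, 2, 5, 6, 7, 10, 11, 12, 13, 14]


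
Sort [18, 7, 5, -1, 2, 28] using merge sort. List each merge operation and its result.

Divide and conquer:
  Merge [7] + [5] -> [5, 7]
  Merge [18] + [5, 7] -> [5, 7, 18]
  Merge [2] + [28] -> [2, 28]
  Merge [-1] + [2, 28] -> [-1, 2, 28]
  Merge [5, 7, 18] + [-1, 2, 28] -> [-1, 2, 5, 7, 18, 28]


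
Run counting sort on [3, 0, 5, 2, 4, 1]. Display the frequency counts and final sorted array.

Count array: [1, 1, 1, 1, 1, 1]
(count[i] = number of elements equal to i)
Cumulative count: [1, 2, 3, 4, 5, 6]
Sorted: [0, 1, 2, 3, 4, 5]


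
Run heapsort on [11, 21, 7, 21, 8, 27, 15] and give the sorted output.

Build heap: [27, 21, 15, 21, 8, 7, 11]
Extract 27: [21, 21, 15, 11, 8, 7, 27]
Extract 21: [21, 11, 15, 7, 8, 21, 27]
Extract 21: [15, 11, 8, 7, 21, 21, 27]
Extract 15: [11, 7, 8, 15, 21, 21, 27]
Extract 11: [8, 7, 11, 15, 21, 21, 27]
Extract 8: [7, 8, 11, 15, 21, 21, 27]


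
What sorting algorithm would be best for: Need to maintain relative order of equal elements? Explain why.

Best choice: Merge sort or Insertion sort
Reason: Both are stable; quicksort and heapsort are not stable


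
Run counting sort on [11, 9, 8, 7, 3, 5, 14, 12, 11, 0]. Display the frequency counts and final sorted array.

Count array: [1, 0, 0, 1, 0, 1, 0, 1, 1, 1, 0, 2, 1, 0, 1]
(count[i] = number of elements equal to i)
Cumulative count: [1, 1, 1, 2, 2, 3, 3, 4, 5, 6, 6, 8, 9, 9, 10]
Sorted: [0, 3, 5, 7, 8, 9, 11, 11, 12, 14]


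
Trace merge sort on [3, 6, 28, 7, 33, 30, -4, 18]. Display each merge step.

Divide and conquer:
  Merge [3] + [6] -> [3, 6]
  Merge [28] + [7] -> [7, 28]
  Merge [3, 6] + [7, 28] -> [3, 6, 7, 28]
  Merge [33] + [30] -> [30, 33]
  Merge [-4] + [18] -> [-4, 18]
  Merge [30, 33] + [-4, 18] -> [-4, 18, 30, 33]
  Merge [3, 6, 7, 28] + [-4, 18, 30, 33] -> [-4, 3, 6, 7, 18, 28, 30, 33]


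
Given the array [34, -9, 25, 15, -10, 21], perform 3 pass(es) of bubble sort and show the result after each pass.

After pass 1: [-9, 25, 15, -10, 21, 34] (5 swaps)
After pass 2: [-9, 15, -10, 21, 25, 34] (3 swaps)
After pass 3: [-9, -10, 15, 21, 25, 34] (1 swaps)
Total swaps: 9


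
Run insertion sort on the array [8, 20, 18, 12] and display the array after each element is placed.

First element 8 is already 'sorted'
Insert 20: shifted 0 elements -> [8, 20, 18, 12]
Insert 18: shifted 1 elements -> [8, 18, 20, 12]
Insert 12: shifted 2 elements -> [8, 12, 18, 20]


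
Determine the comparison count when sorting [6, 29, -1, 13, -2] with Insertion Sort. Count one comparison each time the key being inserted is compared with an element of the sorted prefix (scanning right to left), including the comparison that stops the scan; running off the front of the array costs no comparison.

Insert 29: 6 <= 29 (stop) = 1 comparison(s) -> [6, 29, -1, 13, -2]
Insert -1: 29 > -1 (shift), 6 > -1 (shift), reached front = 2 comparison(s) -> [-1, 6, 29, 13, -2]
Insert 13: 29 > 13 (shift), 6 <= 13 (stop) = 2 comparison(s) -> [-1, 6, 13, 29, -2]
Insert -2: 29 > -2 (shift), 13 > -2 (shift), 6 > -2 (shift), -1 > -2 (shift), reached front = 4 comparison(s) -> [-2, -1, 6, 13, 29]
Total comparisons: 1 + 2 + 2 + 4 = 9


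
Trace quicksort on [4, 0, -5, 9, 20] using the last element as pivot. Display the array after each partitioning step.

Partition 1: pivot=20 at index 4 -> [4, 0, -5, 9, 20]
Partition 2: pivot=9 at index 3 -> [4, 0, -5, 9, 20]
Partition 3: pivot=-5 at index 0 -> [-5, 0, 4, 9, 20]
Partition 4: pivot=4 at index 2 -> [-5, 0, 4, 9, 20]


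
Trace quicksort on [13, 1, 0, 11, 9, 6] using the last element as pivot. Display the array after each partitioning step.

Partition 1: pivot=6 at index 2 -> [1, 0, 6, 11, 9, 13]
Partition 2: pivot=0 at index 0 -> [0, 1, 6, 11, 9, 13]
Partition 3: pivot=13 at index 5 -> [0, 1, 6, 11, 9, 13]
Partition 4: pivot=9 at index 3 -> [0, 1, 6, 9, 11, 13]


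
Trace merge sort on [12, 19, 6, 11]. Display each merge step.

Divide and conquer:
  Merge [12] + [19] -> [12, 19]
  Merge [6] + [11] -> [6, 11]
  Merge [12, 19] + [6, 11] -> [6, 11, 12, 19]


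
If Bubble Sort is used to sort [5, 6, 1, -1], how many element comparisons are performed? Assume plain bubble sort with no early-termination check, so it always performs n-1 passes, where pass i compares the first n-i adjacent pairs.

Pass 1: compare adjacent pairs (0,1)..(2,3) = 3 comparison(s), 2 swap(s) -> [5, 1, -1, 6]
Pass 2: compare adjacent pairs (0,1)..(1,2) = 2 comparison(s), 2 swap(s) -> [1, -1, 5, 6]
Pass 3: compare adjacent pairs (0,1)..(0,1) = 1 comparison(s), 1 swap(s) -> [-1, 1, 5, 6]
Total comparisons: 3 + 2 + 1 = 6


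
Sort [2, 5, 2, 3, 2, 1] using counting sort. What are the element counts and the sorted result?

Count array: [0, 1, 3, 1, 0, 1]
(count[i] = number of elements equal to i)
Cumulative count: [0, 1, 4, 5, 5, 6]
Sorted: [1, 2, 2, 2, 3, 5]


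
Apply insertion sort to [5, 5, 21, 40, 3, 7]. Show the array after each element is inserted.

First element 5 is already 'sorted'
Insert 5: shifted 0 elements -> [5, 5, 21, 40, 3, 7]
Insert 21: shifted 0 elements -> [5, 5, 21, 40, 3, 7]
Insert 40: shifted 0 elements -> [5, 5, 21, 40, 3, 7]
Insert 3: shifted 4 elements -> [3, 5, 5, 21, 40, 7]
Insert 7: shifted 2 elements -> [3, 5, 5, 7, 21, 40]


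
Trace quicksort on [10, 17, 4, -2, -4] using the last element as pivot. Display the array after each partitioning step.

Partition 1: pivot=-4 at index 0 -> [-4, 17, 4, -2, 10]
Partition 2: pivot=10 at index 3 -> [-4, 4, -2, 10, 17]
Partition 3: pivot=-2 at index 1 -> [-4, -2, 4, 10, 17]


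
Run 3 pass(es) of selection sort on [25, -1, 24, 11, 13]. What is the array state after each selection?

Pass 1: Select minimum -1 at index 1, swap -> [-1, 25, 24, 11, 13]
Pass 2: Select minimum 11 at index 3, swap -> [-1, 11, 24, 25, 13]
Pass 3: Select minimum 13 at index 4, swap -> [-1, 11, 13, 25, 24]


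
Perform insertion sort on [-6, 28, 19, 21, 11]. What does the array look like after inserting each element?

First element -6 is already 'sorted'
Insert 28: shifted 0 elements -> [-6, 28, 19, 21, 11]
Insert 19: shifted 1 elements -> [-6, 19, 28, 21, 11]
Insert 21: shifted 1 elements -> [-6, 19, 21, 28, 11]
Insert 11: shifted 3 elements -> [-6, 11, 19, 21, 28]


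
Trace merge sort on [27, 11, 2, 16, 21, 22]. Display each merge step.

Divide and conquer:
  Merge [11] + [2] -> [2, 11]
  Merge [27] + [2, 11] -> [2, 11, 27]
  Merge [21] + [22] -> [21, 22]
  Merge [16] + [21, 22] -> [16, 21, 22]
  Merge [2, 11, 27] + [16, 21, 22] -> [2, 11, 16, 21, 22, 27]


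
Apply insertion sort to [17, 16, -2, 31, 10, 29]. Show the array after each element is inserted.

First element 17 is already 'sorted'
Insert 16: shifted 1 elements -> [16, 17, -2, 31, 10, 29]
Insert -2: shifted 2 elements -> [-2, 16, 17, 31, 10, 29]
Insert 31: shifted 0 elements -> [-2, 16, 17, 31, 10, 29]
Insert 10: shifted 3 elements -> [-2, 10, 16, 17, 31, 29]
Insert 29: shifted 1 elements -> [-2, 10, 16, 17, 29, 31]


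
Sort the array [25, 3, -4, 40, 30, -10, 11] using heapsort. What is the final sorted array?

Build heap: [40, 30, 11, 3, 25, -10, -4]
Extract 40: [30, 25, 11, 3, -4, -10, 40]
Extract 30: [25, 3, 11, -10, -4, 30, 40]
Extract 25: [11, 3, -4, -10, 25, 30, 40]
Extract 11: [3, -10, -4, 11, 25, 30, 40]
Extract 3: [-4, -10, 3, 11, 25, 30, 40]
Extract -4: [-10, -4, 3, 11, 25, 30, 40]


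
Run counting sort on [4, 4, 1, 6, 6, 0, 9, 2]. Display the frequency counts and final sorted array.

Count array: [1, 1, 1, 0, 2, 0, 2, 0, 0, 1]
(count[i] = number of elements equal to i)
Cumulative count: [1, 2, 3, 3, 5, 5, 7, 7, 7, 8]
Sorted: [0, 1, 2, 4, 4, 6, 6, 9]


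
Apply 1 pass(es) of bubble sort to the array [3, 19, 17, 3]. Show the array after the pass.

After pass 1: [3, 17, 3, 19] (2 swaps)
Total swaps: 2


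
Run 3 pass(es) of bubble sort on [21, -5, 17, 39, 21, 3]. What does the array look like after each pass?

After pass 1: [-5, 17, 21, 21, 3, 39] (4 swaps)
After pass 2: [-5, 17, 21, 3, 21, 39] (1 swaps)
After pass 3: [-5, 17, 3, 21, 21, 39] (1 swaps)
Total swaps: 6


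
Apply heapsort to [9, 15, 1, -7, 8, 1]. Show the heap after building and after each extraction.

Build heap: [15, 9, 1, -7, 8, 1]
Extract 15: [9, 8, 1, -7, 1, 15]
Extract 9: [8, 1, 1, -7, 9, 15]
Extract 8: [1, -7, 1, 8, 9, 15]
Extract 1: [1, -7, 1, 8, 9, 15]
Extract 1: [-7, 1, 1, 8, 9, 15]


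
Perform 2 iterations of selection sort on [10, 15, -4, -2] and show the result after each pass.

Pass 1: Select minimum -4 at index 2, swap -> [-4, 15, 10, -2]
Pass 2: Select minimum -2 at index 3, swap -> [-4, -2, 10, 15]


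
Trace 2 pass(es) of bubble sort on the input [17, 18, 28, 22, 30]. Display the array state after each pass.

After pass 1: [17, 18, 22, 28, 30] (1 swaps)
After pass 2: [17, 18, 22, 28, 30] (0 swaps)
Total swaps: 1


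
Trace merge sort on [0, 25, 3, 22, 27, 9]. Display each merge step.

Divide and conquer:
  Merge [25] + [3] -> [3, 25]
  Merge [0] + [3, 25] -> [0, 3, 25]
  Merge [27] + [9] -> [9, 27]
  Merge [22] + [9, 27] -> [9, 22, 27]
  Merge [0, 3, 25] + [9, 22, 27] -> [0, 3, 9, 22, 25, 27]


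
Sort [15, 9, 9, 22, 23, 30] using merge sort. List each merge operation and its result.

Divide and conquer:
  Merge [9] + [9] -> [9, 9]
  Merge [15] + [9, 9] -> [9, 9, 15]
  Merge [23] + [30] -> [23, 30]
  Merge [22] + [23, 30] -> [22, 23, 30]
  Merge [9, 9, 15] + [22, 23, 30] -> [9, 9, 15, 22, 23, 30]


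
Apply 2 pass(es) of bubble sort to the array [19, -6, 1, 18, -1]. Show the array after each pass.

After pass 1: [-6, 1, 18, -1, 19] (4 swaps)
After pass 2: [-6, 1, -1, 18, 19] (1 swaps)
Total swaps: 5


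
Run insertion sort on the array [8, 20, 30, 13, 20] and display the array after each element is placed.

First element 8 is already 'sorted'
Insert 20: shifted 0 elements -> [8, 20, 30, 13, 20]
Insert 30: shifted 0 elements -> [8, 20, 30, 13, 20]
Insert 13: shifted 2 elements -> [8, 13, 20, 30, 20]
Insert 20: shifted 1 elements -> [8, 13, 20, 20, 30]


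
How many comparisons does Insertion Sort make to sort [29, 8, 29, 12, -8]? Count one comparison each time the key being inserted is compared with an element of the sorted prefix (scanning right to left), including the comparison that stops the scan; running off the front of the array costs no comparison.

Insert 8: 29 > 8 (shift), reached front = 1 comparison(s) -> [8, 29, 29, 12, -8]
Insert 29: 29 <= 29 (stop) = 1 comparison(s) -> [8, 29, 29, 12, -8]
Insert 12: 29 > 12 (shift), 29 > 12 (shift), 8 <= 12 (stop) = 3 comparison(s) -> [8, 12, 29, 29, -8]
Insert -8: 29 > -8 (shift), 29 > -8 (shift), 12 > -8 (shift), 8 > -8 (shift), reached front = 4 comparison(s) -> [-8, 8, 12, 29, 29]
Total comparisons: 1 + 1 + 3 + 4 = 9


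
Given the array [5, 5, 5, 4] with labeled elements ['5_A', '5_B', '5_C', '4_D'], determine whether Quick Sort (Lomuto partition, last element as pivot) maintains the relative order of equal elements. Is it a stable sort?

Trace Quick Sort on the labeled array (the key is the number; the letter only tracks identity):
  Partition indices 0..3 around pivot 4_D -> [4_D, 5_B, 5_C, 5_A]
  Partition indices 1..3 around pivot 5_A -> [4_D, 5_B, 5_C, 5_A]
  Partition indices 1..2 around pivot 5_C -> [4_D, 5_B, 5_C, 5_A]
Final order: [4_D, 5_B, 5_C, 5_A]
Equal keys:
  value 5: originally 5_A, 5_B, 5_C; after sorting 5_B, 5_C, 5_A -> order changed
Equal keys were reordered, so Quick Sort is not stable: partition swaps elements across long distances and can reorder equal keys. (One such input is enough; an unstable sort may happen to preserve order on other inputs, but it gives no guarantee.)
Answer: Not stable


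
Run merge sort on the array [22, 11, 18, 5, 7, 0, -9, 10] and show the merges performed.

Divide and conquer:
  Merge [22] + [11] -> [11, 22]
  Merge [18] + [5] -> [5, 18]
  Merge [11, 22] + [5, 18] -> [5, 11, 18, 22]
  Merge [7] + [0] -> [0, 7]
  Merge [-9] + [10] -> [-9, 10]
  Merge [0, 7] + [-9, 10] -> [-9, 0, 7, 10]
  Merge [5, 11, 18, 22] + [-9, 0, 7, 10] -> [-9, 0, 5, 7, 10, 11, 18, 22]


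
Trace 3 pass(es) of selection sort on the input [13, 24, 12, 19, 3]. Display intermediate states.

Pass 1: Select minimum 3 at index 4, swap -> [3, 24, 12, 19, 13]
Pass 2: Select minimum 12 at index 2, swap -> [3, 12, 24, 19, 13]
Pass 3: Select minimum 13 at index 4, swap -> [3, 12, 13, 19, 24]


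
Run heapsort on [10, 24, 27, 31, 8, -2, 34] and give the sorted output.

Build heap: [34, 31, 27, 24, 8, -2, 10]
Extract 34: [31, 24, 27, 10, 8, -2, 34]
Extract 31: [27, 24, -2, 10, 8, 31, 34]
Extract 27: [24, 10, -2, 8, 27, 31, 34]
Extract 24: [10, 8, -2, 24, 27, 31, 34]
Extract 10: [8, -2, 10, 24, 27, 31, 34]
Extract 8: [-2, 8, 10, 24, 27, 31, 34]


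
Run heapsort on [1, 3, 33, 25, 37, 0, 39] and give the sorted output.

Build heap: [39, 37, 33, 25, 3, 0, 1]
Extract 39: [37, 25, 33, 1, 3, 0, 39]
Extract 37: [33, 25, 0, 1, 3, 37, 39]
Extract 33: [25, 3, 0, 1, 33, 37, 39]
Extract 25: [3, 1, 0, 25, 33, 37, 39]
Extract 3: [1, 0, 3, 25, 33, 37, 39]
Extract 1: [0, 1, 3, 25, 33, 37, 39]


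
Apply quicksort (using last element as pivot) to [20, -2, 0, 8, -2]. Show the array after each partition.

Partition 1: pivot=-2 at index 1 -> [-2, -2, 0, 8, 20]
Partition 2: pivot=20 at index 4 -> [-2, -2, 0, 8, 20]
Partition 3: pivot=8 at index 3 -> [-2, -2, 0, 8, 20]


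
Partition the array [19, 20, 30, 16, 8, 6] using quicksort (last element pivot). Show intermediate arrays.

Partition 1: pivot=6 at index 0 -> [6, 20, 30, 16, 8, 19]
Partition 2: pivot=19 at index 3 -> [6, 16, 8, 19, 30, 20]
Partition 3: pivot=8 at index 1 -> [6, 8, 16, 19, 30, 20]
Partition 4: pivot=20 at index 4 -> [6, 8, 16, 19, 20, 30]


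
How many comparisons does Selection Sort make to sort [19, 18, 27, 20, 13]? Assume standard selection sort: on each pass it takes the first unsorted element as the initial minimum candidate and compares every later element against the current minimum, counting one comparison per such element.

Pass 1: scan indices 1..4 for the minimum = 4 comparison(s); min is 13, place at index 0 -> [13, 18, 27, 20, 19]
Pass 2: scan indices 2..4 for the minimum = 3 comparison(s); min is 18, place at index 1 -> [13, 18, 27, 20, 19]
Pass 3: scan indices 3..4 for the minimum = 2 comparison(s); min is 19, place at index 2 -> [13, 18, 19, 20, 27]
Pass 4: scan indices 4..4 for the minimum = 1 comparison(s); min is 20, place at index 3 -> [13, 18, 19, 20, 27]
Selection sort always scans the whole unsorted suffix, so the count is (n-1) + (n-2) + ... + 1 = n(n-1)/2 = 5*4/2 = 10 regardless of the input order.
Total comparisons: 4 + 3 + 2 + 1 = 10


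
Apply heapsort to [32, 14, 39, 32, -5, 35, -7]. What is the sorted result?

Build heap: [39, 32, 35, 14, -5, 32, -7]
Extract 39: [35, 32, 32, 14, -5, -7, 39]
Extract 35: [32, 14, 32, -7, -5, 35, 39]
Extract 32: [32, 14, -5, -7, 32, 35, 39]
Extract 32: [14, -7, -5, 32, 32, 35, 39]
Extract 14: [-5, -7, 14, 32, 32, 35, 39]
Extract -5: [-7, -5, 14, 32, 32, 35, 39]


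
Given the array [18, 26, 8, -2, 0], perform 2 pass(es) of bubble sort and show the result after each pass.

After pass 1: [18, 8, -2, 0, 26] (3 swaps)
After pass 2: [8, -2, 0, 18, 26] (3 swaps)
Total swaps: 6


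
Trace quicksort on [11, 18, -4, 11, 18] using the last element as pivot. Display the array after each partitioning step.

Partition 1: pivot=18 at index 4 -> [11, 18, -4, 11, 18]
Partition 2: pivot=11 at index 2 -> [11, -4, 11, 18, 18]
Partition 3: pivot=-4 at index 0 -> [-4, 11, 11, 18, 18]


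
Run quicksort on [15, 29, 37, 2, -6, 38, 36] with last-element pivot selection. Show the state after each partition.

Partition 1: pivot=36 at index 4 -> [15, 29, 2, -6, 36, 38, 37]
Partition 2: pivot=-6 at index 0 -> [-6, 29, 2, 15, 36, 38, 37]
Partition 3: pivot=15 at index 2 -> [-6, 2, 15, 29, 36, 38, 37]
Partition 4: pivot=37 at index 5 -> [-6, 2, 15, 29, 36, 37, 38]


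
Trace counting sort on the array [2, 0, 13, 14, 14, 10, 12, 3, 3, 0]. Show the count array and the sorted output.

Count array: [2, 0, 1, 2, 0, 0, 0, 0, 0, 0, 1, 0, 1, 1, 2]
(count[i] = number of elements equal to i)
Cumulative count: [2, 2, 3, 5, 5, 5, 5, 5, 5, 5, 6, 6, 7, 8, 10]
Sorted: [0, 0, 2, 3, 3, 10, 12, 13, 14, 14]


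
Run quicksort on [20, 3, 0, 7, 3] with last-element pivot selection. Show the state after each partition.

Partition 1: pivot=3 at index 2 -> [3, 0, 3, 7, 20]
Partition 2: pivot=0 at index 0 -> [0, 3, 3, 7, 20]
Partition 3: pivot=20 at index 4 -> [0, 3, 3, 7, 20]


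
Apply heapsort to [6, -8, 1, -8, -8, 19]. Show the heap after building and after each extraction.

Build heap: [19, -8, 6, -8, -8, 1]
Extract 19: [6, -8, 1, -8, -8, 19]
Extract 6: [1, -8, -8, -8, 6, 19]
Extract 1: [-8, -8, -8, 1, 6, 19]
Extract -8: [-8, -8, -8, 1, 6, 19]
Extract -8: [-8, -8, -8, 1, 6, 19]


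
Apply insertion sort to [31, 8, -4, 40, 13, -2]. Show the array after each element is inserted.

First element 31 is already 'sorted'
Insert 8: shifted 1 elements -> [8, 31, -4, 40, 13, -2]
Insert -4: shifted 2 elements -> [-4, 8, 31, 40, 13, -2]
Insert 40: shifted 0 elements -> [-4, 8, 31, 40, 13, -2]
Insert 13: shifted 2 elements -> [-4, 8, 13, 31, 40, -2]
Insert -2: shifted 4 elements -> [-4, -2, 8, 13, 31, 40]


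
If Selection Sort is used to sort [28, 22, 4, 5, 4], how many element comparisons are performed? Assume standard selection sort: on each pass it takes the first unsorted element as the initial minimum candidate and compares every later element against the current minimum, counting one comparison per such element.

Pass 1: scan indices 1..4 for the minimum = 4 comparison(s); min is 4, place at index 0 -> [4, 22, 28, 5, 4]
Pass 2: scan indices 2..4 for the minimum = 3 comparison(s); min is 4, place at index 1 -> [4, 4, 28, 5, 22]
Pass 3: scan indices 3..4 for the minimum = 2 comparison(s); min is 5, place at index 2 -> [4, 4, 5, 28, 22]
Pass 4: scan indices 4..4 for the minimum = 1 comparison(s); min is 22, place at index 3 -> [4, 4, 5, 22, 28]
Selection sort always scans the whole unsorted suffix, so the count is (n-1) + (n-2) + ... + 1 = n(n-1)/2 = 5*4/2 = 10 regardless of the input order.
Total comparisons: 4 + 3 + 2 + 1 = 10


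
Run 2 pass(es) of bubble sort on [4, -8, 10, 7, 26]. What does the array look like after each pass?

After pass 1: [-8, 4, 7, 10, 26] (2 swaps)
After pass 2: [-8, 4, 7, 10, 26] (0 swaps)
Total swaps: 2


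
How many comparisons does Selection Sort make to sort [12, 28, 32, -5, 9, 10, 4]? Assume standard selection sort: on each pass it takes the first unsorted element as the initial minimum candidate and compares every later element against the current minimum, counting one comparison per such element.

Pass 1: scan indices 1..6 for the minimum = 6 comparison(s); min is -5, place at index 0 -> [-5, 28, 32, 12, 9, 10, 4]
Pass 2: scan indices 2..6 for the minimum = 5 comparison(s); min is 4, place at index 1 -> [-5, 4, 32, 12, 9, 10, 28]
Pass 3: scan indices 3..6 for the minimum = 4 comparison(s); min is 9, place at index 2 -> [-5, 4, 9, 12, 32, 10, 28]
Pass 4: scan indices 4..6 for the minimum = 3 comparison(s); min is 10, place at index 3 -> [-5, 4, 9, 10, 32, 12, 28]
Pass 5: scan indices 5..6 for the minimum = 2 comparison(s); min is 12, place at index 4 -> [-5, 4, 9, 10, 12, 32, 28]
Pass 6: scan indices 6..6 for the minimum = 1 comparison(s); min is 28, place at index 5 -> [-5, 4, 9, 10, 12, 28, 32]
Selection sort always scans the whole unsorted suffix, so the count is (n-1) + (n-2) + ... + 1 = n(n-1)/2 = 7*6/2 = 21 regardless of the input order.
Total comparisons: 6 + 5 + 4 + 3 + 2 + 1 = 21


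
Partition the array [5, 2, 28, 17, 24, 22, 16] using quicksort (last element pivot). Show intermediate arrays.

Partition 1: pivot=16 at index 2 -> [5, 2, 16, 17, 24, 22, 28]
Partition 2: pivot=2 at index 0 -> [2, 5, 16, 17, 24, 22, 28]
Partition 3: pivot=28 at index 6 -> [2, 5, 16, 17, 24, 22, 28]
Partition 4: pivot=22 at index 4 -> [2, 5, 16, 17, 22, 24, 28]


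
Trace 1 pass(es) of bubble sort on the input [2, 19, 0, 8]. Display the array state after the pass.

After pass 1: [2, 0, 8, 19] (2 swaps)
Total swaps: 2


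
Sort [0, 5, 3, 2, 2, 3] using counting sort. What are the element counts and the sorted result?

Count array: [1, 0, 2, 2, 0, 1]
(count[i] = number of elements equal to i)
Cumulative count: [1, 1, 3, 5, 5, 6]
Sorted: [0, 2, 2, 3, 3, 5]


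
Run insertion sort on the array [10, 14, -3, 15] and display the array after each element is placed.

First element 10 is already 'sorted'
Insert 14: shifted 0 elements -> [10, 14, -3, 15]
Insert -3: shifted 2 elements -> [-3, 10, 14, 15]
Insert 15: shifted 0 elements -> [-3, 10, 14, 15]


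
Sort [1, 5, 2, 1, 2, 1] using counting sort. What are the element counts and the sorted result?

Count array: [0, 3, 2, 0, 0, 1]
(count[i] = number of elements equal to i)
Cumulative count: [0, 3, 5, 5, 5, 6]
Sorted: [1, 1, 1, 2, 2, 5]


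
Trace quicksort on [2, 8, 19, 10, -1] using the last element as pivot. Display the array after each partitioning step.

Partition 1: pivot=-1 at index 0 -> [-1, 8, 19, 10, 2]
Partition 2: pivot=2 at index 1 -> [-1, 2, 19, 10, 8]
Partition 3: pivot=8 at index 2 -> [-1, 2, 8, 10, 19]
Partition 4: pivot=19 at index 4 -> [-1, 2, 8, 10, 19]


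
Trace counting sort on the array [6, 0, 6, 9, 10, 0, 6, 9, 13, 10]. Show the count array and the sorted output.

Count array: [2, 0, 0, 0, 0, 0, 3, 0, 0, 2, 2, 0, 0, 1]
(count[i] = number of elements equal to i)
Cumulative count: [2, 2, 2, 2, 2, 2, 5, 5, 5, 7, 9, 9, 9, 10]
Sorted: [0, 0, 6, 6, 6, 9, 9, 10, 10, 13]


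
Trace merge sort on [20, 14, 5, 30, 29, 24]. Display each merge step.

Divide and conquer:
  Merge [14] + [5] -> [5, 14]
  Merge [20] + [5, 14] -> [5, 14, 20]
  Merge [29] + [24] -> [24, 29]
  Merge [30] + [24, 29] -> [24, 29, 30]
  Merge [5, 14, 20] + [24, 29, 30] -> [5, 14, 20, 24, 29, 30]


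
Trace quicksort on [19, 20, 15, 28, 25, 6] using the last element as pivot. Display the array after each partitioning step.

Partition 1: pivot=6 at index 0 -> [6, 20, 15, 28, 25, 19]
Partition 2: pivot=19 at index 2 -> [6, 15, 19, 28, 25, 20]
Partition 3: pivot=20 at index 3 -> [6, 15, 19, 20, 25, 28]
Partition 4: pivot=28 at index 5 -> [6, 15, 19, 20, 25, 28]


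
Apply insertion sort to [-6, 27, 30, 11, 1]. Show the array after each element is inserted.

First element -6 is already 'sorted'
Insert 27: shifted 0 elements -> [-6, 27, 30, 11, 1]
Insert 30: shifted 0 elements -> [-6, 27, 30, 11, 1]
Insert 11: shifted 2 elements -> [-6, 11, 27, 30, 1]
Insert 1: shifted 3 elements -> [-6, 1, 11, 27, 30]


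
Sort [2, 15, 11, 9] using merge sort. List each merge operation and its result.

Divide and conquer:
  Merge [2] + [15] -> [2, 15]
  Merge [11] + [9] -> [9, 11]
  Merge [2, 15] + [9, 11] -> [2, 9, 11, 15]


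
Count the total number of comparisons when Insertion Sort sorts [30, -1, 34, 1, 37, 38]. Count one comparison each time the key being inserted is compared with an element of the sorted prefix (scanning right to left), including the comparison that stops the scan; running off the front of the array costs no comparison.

Insert -1: 30 > -1 (shift), reached front = 1 comparison(s) -> [-1, 30, 34, 1, 37, 38]
Insert 34: 30 <= 34 (stop) = 1 comparison(s) -> [-1, 30, 34, 1, 37, 38]
Insert 1: 34 > 1 (shift), 30 > 1 (shift), -1 <= 1 (stop) = 3 comparison(s) -> [-1, 1, 30, 34, 37, 38]
Insert 37: 34 <= 37 (stop) = 1 comparison(s) -> [-1, 1, 30, 34, 37, 38]
Insert 38: 37 <= 38 (stop) = 1 comparison(s) -> [-1, 1, 30, 34, 37, 38]
Total comparisons: 1 + 1 + 3 + 1 + 1 = 7


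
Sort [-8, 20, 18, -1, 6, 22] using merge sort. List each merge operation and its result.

Divide and conquer:
  Merge [20] + [18] -> [18, 20]
  Merge [-8] + [18, 20] -> [-8, 18, 20]
  Merge [6] + [22] -> [6, 22]
  Merge [-1] + [6, 22] -> [-1, 6, 22]
  Merge [-8, 18, 20] + [-1, 6, 22] -> [-8, -1, 6, 18, 20, 22]


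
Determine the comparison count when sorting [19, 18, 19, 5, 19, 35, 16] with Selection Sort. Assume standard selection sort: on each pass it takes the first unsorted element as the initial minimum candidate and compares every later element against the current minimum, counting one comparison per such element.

Pass 1: scan indices 1..6 for the minimum = 6 comparison(s); min is 5, place at index 0 -> [5, 18, 19, 19, 19, 35, 16]
Pass 2: scan indices 2..6 for the minimum = 5 comparison(s); min is 16, place at index 1 -> [5, 16, 19, 19, 19, 35, 18]
Pass 3: scan indices 3..6 for the minimum = 4 comparison(s); min is 18, place at index 2 -> [5, 16, 18, 19, 19, 35, 19]
Pass 4: scan indices 4..6 for the minimum = 3 comparison(s); min is 19, place at index 3 -> [5, 16, 18, 19, 19, 35, 19]
Pass 5: scan indices 5..6 for the minimum = 2 comparison(s); min is 19, place at index 4 -> [5, 16, 18, 19, 19, 35, 19]
Pass 6: scan indices 6..6 for the minimum = 1 comparison(s); min is 19, place at index 5 -> [5, 16, 18, 19, 19, 19, 35]
Selection sort always scans the whole unsorted suffix, so the count is (n-1) + (n-2) + ... + 1 = n(n-1)/2 = 7*6/2 = 21 regardless of the input order.
Total comparisons: 6 + 5 + 4 + 3 + 2 + 1 = 21


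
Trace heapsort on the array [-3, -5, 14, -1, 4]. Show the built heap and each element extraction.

Build heap: [14, 4, -3, -1, -5]
Extract 14: [4, -1, -3, -5, 14]
Extract 4: [-1, -5, -3, 4, 14]
Extract -1: [-3, -5, -1, 4, 14]
Extract -3: [-5, -3, -1, 4, 14]


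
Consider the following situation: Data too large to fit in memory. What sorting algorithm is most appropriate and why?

Best choice: External merge sort
Reason: Minimizes disk I/O by sequential reads/writes


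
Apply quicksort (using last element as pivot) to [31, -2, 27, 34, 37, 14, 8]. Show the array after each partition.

Partition 1: pivot=8 at index 1 -> [-2, 8, 27, 34, 37, 14, 31]
Partition 2: pivot=31 at index 4 -> [-2, 8, 27, 14, 31, 34, 37]
Partition 3: pivot=14 at index 2 -> [-2, 8, 14, 27, 31, 34, 37]
Partition 4: pivot=37 at index 6 -> [-2, 8, 14, 27, 31, 34, 37]


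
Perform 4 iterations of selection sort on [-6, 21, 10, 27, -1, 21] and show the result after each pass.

Pass 1: Select minimum -6 at index 0, swap -> [-6, 21, 10, 27, -1, 21]
Pass 2: Select minimum -1 at index 4, swap -> [-6, -1, 10, 27, 21, 21]
Pass 3: Select minimum 10 at index 2, swap -> [-6, -1, 10, 27, 21, 21]
Pass 4: Select minimum 21 at index 4, swap -> [-6, -1, 10, 21, 27, 21]


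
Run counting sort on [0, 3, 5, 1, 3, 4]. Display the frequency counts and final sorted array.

Count array: [1, 1, 0, 2, 1, 1]
(count[i] = number of elements equal to i)
Cumulative count: [1, 2, 2, 4, 5, 6]
Sorted: [0, 1, 3, 3, 4, 5]


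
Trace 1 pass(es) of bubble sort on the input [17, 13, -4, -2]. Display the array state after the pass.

After pass 1: [13, -4, -2, 17] (3 swaps)
Total swaps: 3


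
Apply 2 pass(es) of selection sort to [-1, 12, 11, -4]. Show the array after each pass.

Pass 1: Select minimum -4 at index 3, swap -> [-4, 12, 11, -1]
Pass 2: Select minimum -1 at index 3, swap -> [-4, -1, 11, 12]


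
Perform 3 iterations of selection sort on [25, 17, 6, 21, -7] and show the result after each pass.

Pass 1: Select minimum -7 at index 4, swap -> [-7, 17, 6, 21, 25]
Pass 2: Select minimum 6 at index 2, swap -> [-7, 6, 17, 21, 25]
Pass 3: Select minimum 17 at index 2, swap -> [-7, 6, 17, 21, 25]


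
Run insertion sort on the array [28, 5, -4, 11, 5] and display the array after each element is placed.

First element 28 is already 'sorted'
Insert 5: shifted 1 elements -> [5, 28, -4, 11, 5]
Insert -4: shifted 2 elements -> [-4, 5, 28, 11, 5]
Insert 11: shifted 1 elements -> [-4, 5, 11, 28, 5]
Insert 5: shifted 2 elements -> [-4, 5, 5, 11, 28]


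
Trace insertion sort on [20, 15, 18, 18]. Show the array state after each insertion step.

First element 20 is already 'sorted'
Insert 15: shifted 1 elements -> [15, 20, 18, 18]
Insert 18: shifted 1 elements -> [15, 18, 20, 18]
Insert 18: shifted 1 elements -> [15, 18, 18, 20]


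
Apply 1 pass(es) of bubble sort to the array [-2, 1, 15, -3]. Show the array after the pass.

After pass 1: [-2, 1, -3, 15] (1 swaps)
Total swaps: 1


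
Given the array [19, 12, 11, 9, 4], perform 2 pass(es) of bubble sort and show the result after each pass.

After pass 1: [12, 11, 9, 4, 19] (4 swaps)
After pass 2: [11, 9, 4, 12, 19] (3 swaps)
Total swaps: 7


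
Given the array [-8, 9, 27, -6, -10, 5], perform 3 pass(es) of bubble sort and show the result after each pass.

After pass 1: [-8, 9, -6, -10, 5, 27] (3 swaps)
After pass 2: [-8, -6, -10, 5, 9, 27] (3 swaps)
After pass 3: [-8, -10, -6, 5, 9, 27] (1 swaps)
Total swaps: 7


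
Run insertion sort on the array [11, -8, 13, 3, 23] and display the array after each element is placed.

First element 11 is already 'sorted'
Insert -8: shifted 1 elements -> [-8, 11, 13, 3, 23]
Insert 13: shifted 0 elements -> [-8, 11, 13, 3, 23]
Insert 3: shifted 2 elements -> [-8, 3, 11, 13, 23]
Insert 23: shifted 0 elements -> [-8, 3, 11, 13, 23]


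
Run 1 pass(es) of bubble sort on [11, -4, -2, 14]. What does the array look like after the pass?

After pass 1: [-4, -2, 11, 14] (2 swaps)
Total swaps: 2


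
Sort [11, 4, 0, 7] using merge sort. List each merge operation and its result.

Divide and conquer:
  Merge [11] + [4] -> [4, 11]
  Merge [0] + [7] -> [0, 7]
  Merge [4, 11] + [0, 7] -> [0, 4, 7, 11]


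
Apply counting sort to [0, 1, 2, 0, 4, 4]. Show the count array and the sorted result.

Count array: [2, 1, 1, 0, 2]
(count[i] = number of elements equal to i)
Cumulative count: [2, 3, 4, 4, 6]
Sorted: [0, 0, 1, 2, 4, 4]


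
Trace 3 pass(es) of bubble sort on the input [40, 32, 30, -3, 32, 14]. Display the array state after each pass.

After pass 1: [32, 30, -3, 32, 14, 40] (5 swaps)
After pass 2: [30, -3, 32, 14, 32, 40] (3 swaps)
After pass 3: [-3, 30, 14, 32, 32, 40] (2 swaps)
Total swaps: 10


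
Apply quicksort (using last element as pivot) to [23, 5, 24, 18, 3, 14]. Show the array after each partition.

Partition 1: pivot=14 at index 2 -> [5, 3, 14, 18, 23, 24]
Partition 2: pivot=3 at index 0 -> [3, 5, 14, 18, 23, 24]
Partition 3: pivot=24 at index 5 -> [3, 5, 14, 18, 23, 24]
Partition 4: pivot=23 at index 4 -> [3, 5, 14, 18, 23, 24]


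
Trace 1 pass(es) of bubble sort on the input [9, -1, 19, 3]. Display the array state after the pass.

After pass 1: [-1, 9, 3, 19] (2 swaps)
Total swaps: 2


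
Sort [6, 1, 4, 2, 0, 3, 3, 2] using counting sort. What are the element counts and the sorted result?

Count array: [1, 1, 2, 2, 1, 0, 1]
(count[i] = number of elements equal to i)
Cumulative count: [1, 2, 4, 6, 7, 7, 8]
Sorted: [0, 1, 2, 2, 3, 3, 4, 6]


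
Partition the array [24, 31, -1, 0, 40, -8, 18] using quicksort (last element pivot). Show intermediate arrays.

Partition 1: pivot=18 at index 3 -> [-1, 0, -8, 18, 40, 24, 31]
Partition 2: pivot=-8 at index 0 -> [-8, 0, -1, 18, 40, 24, 31]
Partition 3: pivot=-1 at index 1 -> [-8, -1, 0, 18, 40, 24, 31]
Partition 4: pivot=31 at index 5 -> [-8, -1, 0, 18, 24, 31, 40]


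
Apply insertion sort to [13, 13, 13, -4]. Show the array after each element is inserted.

First element 13 is already 'sorted'
Insert 13: shifted 0 elements -> [13, 13, 13, -4]
Insert 13: shifted 0 elements -> [13, 13, 13, -4]
Insert -4: shifted 3 elements -> [-4, 13, 13, 13]


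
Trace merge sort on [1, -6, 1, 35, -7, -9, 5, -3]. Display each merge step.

Divide and conquer:
  Merge [1] + [-6] -> [-6, 1]
  Merge [1] + [35] -> [1, 35]
  Merge [-6, 1] + [1, 35] -> [-6, 1, 1, 35]
  Merge [-7] + [-9] -> [-9, -7]
  Merge [5] + [-3] -> [-3, 5]
  Merge [-9, -7] + [-3, 5] -> [-9, -7, -3, 5]
  Merge [-6, 1, 1, 35] + [-9, -7, -3, 5] -> [-9, -7, -6, -3, 1, 1, 5, 35]


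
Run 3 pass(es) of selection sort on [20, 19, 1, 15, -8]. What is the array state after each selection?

Pass 1: Select minimum -8 at index 4, swap -> [-8, 19, 1, 15, 20]
Pass 2: Select minimum 1 at index 2, swap -> [-8, 1, 19, 15, 20]
Pass 3: Select minimum 15 at index 3, swap -> [-8, 1, 15, 19, 20]


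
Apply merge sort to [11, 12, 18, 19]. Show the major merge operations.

Divide and conquer:
  Merge [11] + [12] -> [11, 12]
  Merge [18] + [19] -> [18, 19]
  Merge [11, 12] + [18, 19] -> [11, 12, 18, 19]


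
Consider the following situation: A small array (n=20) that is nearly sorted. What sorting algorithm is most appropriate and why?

Best choice: Insertion sort
Reason: Insertion sort is O(n) for nearly sorted arrays and has low overhead


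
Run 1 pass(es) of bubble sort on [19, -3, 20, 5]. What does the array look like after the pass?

After pass 1: [-3, 19, 5, 20] (2 swaps)
Total swaps: 2


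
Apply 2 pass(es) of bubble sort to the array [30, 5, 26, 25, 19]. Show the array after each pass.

After pass 1: [5, 26, 25, 19, 30] (4 swaps)
After pass 2: [5, 25, 19, 26, 30] (2 swaps)
Total swaps: 6


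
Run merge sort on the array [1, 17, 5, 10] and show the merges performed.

Divide and conquer:
  Merge [1] + [17] -> [1, 17]
  Merge [5] + [10] -> [5, 10]
  Merge [1, 17] + [5, 10] -> [1, 5, 10, 17]


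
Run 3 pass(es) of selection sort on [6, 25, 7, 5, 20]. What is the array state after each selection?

Pass 1: Select minimum 5 at index 3, swap -> [5, 25, 7, 6, 20]
Pass 2: Select minimum 6 at index 3, swap -> [5, 6, 7, 25, 20]
Pass 3: Select minimum 7 at index 2, swap -> [5, 6, 7, 25, 20]


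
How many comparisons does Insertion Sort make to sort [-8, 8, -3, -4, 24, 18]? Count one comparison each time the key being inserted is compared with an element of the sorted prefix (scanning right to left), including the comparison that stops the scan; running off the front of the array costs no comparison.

Insert 8: -8 <= 8 (stop) = 1 comparison(s) -> [-8, 8, -3, -4, 24, 18]
Insert -3: 8 > -3 (shift), -8 <= -3 (stop) = 2 comparison(s) -> [-8, -3, 8, -4, 24, 18]
Insert -4: 8 > -4 (shift), -3 > -4 (shift), -8 <= -4 (stop) = 3 comparison(s) -> [-8, -4, -3, 8, 24, 18]
Insert 24: 8 <= 24 (stop) = 1 comparison(s) -> [-8, -4, -3, 8, 24, 18]
Insert 18: 24 > 18 (shift), 8 <= 18 (stop) = 2 comparison(s) -> [-8, -4, -3, 8, 18, 24]
Total comparisons: 1 + 2 + 3 + 1 + 2 = 9


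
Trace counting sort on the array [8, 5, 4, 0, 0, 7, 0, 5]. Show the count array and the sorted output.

Count array: [3, 0, 0, 0, 1, 2, 0, 1, 1]
(count[i] = number of elements equal to i)
Cumulative count: [3, 3, 3, 3, 4, 6, 6, 7, 8]
Sorted: [0, 0, 0, 4, 5, 5, 7, 8]


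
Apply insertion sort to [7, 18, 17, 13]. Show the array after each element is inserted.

First element 7 is already 'sorted'
Insert 18: shifted 0 elements -> [7, 18, 17, 13]
Insert 17: shifted 1 elements -> [7, 17, 18, 13]
Insert 13: shifted 2 elements -> [7, 13, 17, 18]
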